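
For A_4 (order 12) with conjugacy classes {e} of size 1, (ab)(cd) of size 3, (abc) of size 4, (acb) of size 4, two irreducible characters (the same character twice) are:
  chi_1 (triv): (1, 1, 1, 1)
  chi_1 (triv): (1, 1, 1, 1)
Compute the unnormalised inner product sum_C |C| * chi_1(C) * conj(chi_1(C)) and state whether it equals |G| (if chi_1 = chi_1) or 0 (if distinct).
Sum = 12 = |G| = 12; so <chi_1, chi_1> = 1 (norm-1 confirms irreducibility).

Derivation: Compute term by term over conjugacy classes (|C| * chi_1(C) * conj(chi_1(C))):
  1*(1)*conj(1) + 3*(1)*conj(1) + 4*(1)*conj(1) + 4*(1)*conj(1)
  = (1) + (3) + (4) + (4)
  = 12.
(Exp terms are combined using exp(i*s)*conj(exp(i*t)) = exp(i*(s-t)), and sums of them are collapsed using the identity that for every m > 1 the m distinct m-th roots of unity sum to 0, e.g. 1 + exp(2*I*pi/3) + exp(-2*I*pi/3) = 0.)
Dividing by |G| = 12 gives 12/12 = 1, matching the row-orthogonality relation <chi_1, chi_1> = [chi_1 = chi_1].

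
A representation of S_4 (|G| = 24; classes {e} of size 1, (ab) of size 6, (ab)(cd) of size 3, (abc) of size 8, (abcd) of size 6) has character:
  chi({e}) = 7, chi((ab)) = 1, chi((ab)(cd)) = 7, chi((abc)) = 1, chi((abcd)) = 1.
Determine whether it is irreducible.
Not irreducible (reducible): <chi, chi> = 9 > 1.

Justification: <chi, chi> = (1/|G|) sum_C |C| * |chi(C)|^2 = (1/24)[1*|7|^2 + 6*|1|^2 + 3*|7|^2 + 8*|1|^2 + 6*|1|^2]
  = (1/24)[(49) + (6) + (147) + (8) + (6)] = 216/24 = 9.
A character is irreducible iff <chi, chi> = 1, so this representation is reducible.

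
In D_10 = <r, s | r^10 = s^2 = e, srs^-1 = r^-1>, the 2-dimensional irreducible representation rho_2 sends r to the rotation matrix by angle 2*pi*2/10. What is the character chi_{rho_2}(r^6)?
chi_{rho_2}(r^6) = 2*cos(2*pi*2*6/10) = -1/2 + sqrt(5)/2

Justification: rho_2(r^6) is rotation by angle 2*pi*2*6/10, whose trace is 2*cos(2*pi*2*6/10) = -1/2 + sqrt(5)/2.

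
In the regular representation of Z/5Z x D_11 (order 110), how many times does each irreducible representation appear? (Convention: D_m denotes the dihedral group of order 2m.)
Each irreducible V_i of dimension d_i appears with multiplicity d_i, i.e. rho_reg = (direct sum over all irreducibles V_i) d_i V_i. The irreducible dimensions for Z/5Z x D_11 are 1, 1, 1, 1, 1, 1, 1, 1, 1, 1, 2, 2, 2, 2, 2, 2, 2, 2, 2, 2, 2, 2, 2, 2, 2, 2, 2, 2, 2, 2, 2, 2, 2, 2, 2: 10 irreducibles of dimension 1, each with multiplicity 1; 25 irreducibles of dimension 2, each with multiplicity 2. Total dimension 10*1*1 + 25*2*2 = 110 = |G|.

Working: General theorem: in the regular representation of a finite group G, each irreducible appears with multiplicity equal to its dimension. Check: dim(rho_reg) = sum d_i^2 = 1 + 1 + 1 + 1 + 1 + 1 + 1 + 1 + 1 + 1 + 4 + 4 + 4 + 4 + 4 + 4 + 4 + 4 + 4 + 4 + 4 + 4 + 4 + 4 + 4 + 4 + 4 + 4 + 4 + 4 + 4 + 4 + 4 + 4 + 4 = 110 = |G|.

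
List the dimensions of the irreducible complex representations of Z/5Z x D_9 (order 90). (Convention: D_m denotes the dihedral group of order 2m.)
Dimensions: 1, 1, 1, 1, 1, 1, 1, 1, 1, 1, 2, 2, 2, 2, 2, 2, 2, 2, 2, 2, 2, 2, 2, 2, 2, 2, 2, 2, 2, 2

Reasoning: There are 30 irreducibles (= number of conjugacy classes). Their dimensions d_i satisfy sum d_i^2 = |G| = 90: 1 + 1 + 1 + 1 + 1 + 1 + 1 + 1 + 1 + 1 + 4 + 4 + 4 + 4 + 4 + 4 + 4 + 4 + 4 + 4 + 4 + 4 + 4 + 4 + 4 + 4 + 4 + 4 + 4 + 4 = 90. (For the product with Z/5Z: each of the 5 1-dim characters of Z/5Z tensors with each irrep of D_9, giving 5 copies of each D_9-dimension.)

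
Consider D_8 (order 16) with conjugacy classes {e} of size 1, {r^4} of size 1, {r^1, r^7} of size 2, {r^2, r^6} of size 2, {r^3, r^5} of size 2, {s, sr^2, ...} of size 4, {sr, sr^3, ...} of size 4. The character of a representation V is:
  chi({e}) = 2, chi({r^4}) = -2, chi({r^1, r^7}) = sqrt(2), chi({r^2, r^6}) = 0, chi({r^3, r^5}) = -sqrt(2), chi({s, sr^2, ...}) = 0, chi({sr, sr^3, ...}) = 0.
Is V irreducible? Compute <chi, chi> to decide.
Irreducible: <chi, chi> = 1.

Why: <chi, chi> = (1/|G|) sum_C |C| * |chi(C)|^2 = (1/16)[1*|2|^2 + 1*|-2|^2 + 2*|sqrt(2)|^2 + 2*|0|^2 + 2*|-sqrt(2)|^2 + 4*|0|^2 + 4*|0|^2]
  = (1/16)[(4) + (4) + (4) + (0) + (4) + (0) + (0)] = 16/16 = 1.
A character is irreducible iff <chi, chi> = 1, so this representation is irreducible.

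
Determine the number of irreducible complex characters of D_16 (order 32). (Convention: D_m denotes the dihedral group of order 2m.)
11

The number of irreducible complex representations of a finite group equals its number of conjugacy classes. D_16 has 11 conjugacy classes (n/2 + 3 for n even), so D_16 (order 32) has exactly 11 irreducible complex representations.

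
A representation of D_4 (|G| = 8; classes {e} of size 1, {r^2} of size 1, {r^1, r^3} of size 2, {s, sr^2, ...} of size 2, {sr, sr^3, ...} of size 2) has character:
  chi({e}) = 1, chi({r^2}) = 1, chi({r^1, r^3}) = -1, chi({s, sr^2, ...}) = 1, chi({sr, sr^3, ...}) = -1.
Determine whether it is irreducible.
Irreducible: <chi, chi> = 1.

Solution. <chi, chi> = (1/|G|) sum_C |C| * |chi(C)|^2 = (1/8)[1*|1|^2 + 1*|1|^2 + 2*|-1|^2 + 2*|1|^2 + 2*|-1|^2]
  = (1/8)[(1) + (1) + (2) + (2) + (2)] = 8/8 = 1.
A character is irreducible iff <chi, chi> = 1, so this representation is irreducible.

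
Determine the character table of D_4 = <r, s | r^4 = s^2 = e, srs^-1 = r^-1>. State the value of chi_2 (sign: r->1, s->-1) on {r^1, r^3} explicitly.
Conjugacy classes: {e} of size 1, {r^2} of size 1, {r^1, r^3} of size 2, {s, sr^2, ...} of size 2, {sr, sr^3, ...} of size 2.
Character table:
  irrep \ class              {e} (size 1)  {r^2} (size 1)  {r^1, r^3} (size 2)  {s, sr^2, ...} (size 2)  {sr, sr^3, ...} (size 2)
  chi_1 (triv)               1             1               1                    1                        1                       
  chi_2 (sign: r->1, s->-1)  1             1               1                    -1                       -1                      
  chi_3 (r->-1, s->1)        1             1               -1                   1                        -1                      
  chi_4 (r->-1, s->-1)       1             1               -1                   -1                       1                       
  chi_5 (2d, j=1)            2             -2              0                    0                        0                       

Spot check: chi_2 (sign: r->1, s->-1) on {r^1, r^3} = 1.

Solution. D_4 has order 2*4 = 8 with 5 conjugacy classes, hence 5 irreducibles. Sum of squared dims 1 + 1 + 1 + 1 + 4 = 8 = |G|. Linear characters come from the abelianisation; the 2-dimensional irreps have character r^k -> 2*cos(2*pi*j*k/4), reflections -> 0.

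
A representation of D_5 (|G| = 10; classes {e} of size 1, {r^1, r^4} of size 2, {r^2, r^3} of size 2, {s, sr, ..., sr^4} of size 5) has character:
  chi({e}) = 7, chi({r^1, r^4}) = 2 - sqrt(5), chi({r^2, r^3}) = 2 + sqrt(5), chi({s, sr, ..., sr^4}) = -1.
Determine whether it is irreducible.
Not irreducible (reducible): <chi, chi> = 9 > 1.

Justification: <chi, chi> = (1/|G|) sum_C |C| * |chi(C)|^2 = (1/10)[1*|7|^2 + 2*|2 - sqrt(5)|^2 + 2*|2 + sqrt(5)|^2 + 5*|-1|^2]
  = (1/10)[(49) + (18 - 8*sqrt(5)) + (8*sqrt(5) + 18) + (5)] = 90/10 = 9.
A character is irreducible iff <chi, chi> = 1, so this representation is reducible.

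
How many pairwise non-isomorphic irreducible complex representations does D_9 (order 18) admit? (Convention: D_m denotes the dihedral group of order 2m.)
6

Working: The number of irreducible complex representations of a finite group equals its number of conjugacy classes. D_9 has 6 conjugacy classes ((n+3)/2 for n odd), so D_9 (order 18) has exactly 6 irreducible complex representations.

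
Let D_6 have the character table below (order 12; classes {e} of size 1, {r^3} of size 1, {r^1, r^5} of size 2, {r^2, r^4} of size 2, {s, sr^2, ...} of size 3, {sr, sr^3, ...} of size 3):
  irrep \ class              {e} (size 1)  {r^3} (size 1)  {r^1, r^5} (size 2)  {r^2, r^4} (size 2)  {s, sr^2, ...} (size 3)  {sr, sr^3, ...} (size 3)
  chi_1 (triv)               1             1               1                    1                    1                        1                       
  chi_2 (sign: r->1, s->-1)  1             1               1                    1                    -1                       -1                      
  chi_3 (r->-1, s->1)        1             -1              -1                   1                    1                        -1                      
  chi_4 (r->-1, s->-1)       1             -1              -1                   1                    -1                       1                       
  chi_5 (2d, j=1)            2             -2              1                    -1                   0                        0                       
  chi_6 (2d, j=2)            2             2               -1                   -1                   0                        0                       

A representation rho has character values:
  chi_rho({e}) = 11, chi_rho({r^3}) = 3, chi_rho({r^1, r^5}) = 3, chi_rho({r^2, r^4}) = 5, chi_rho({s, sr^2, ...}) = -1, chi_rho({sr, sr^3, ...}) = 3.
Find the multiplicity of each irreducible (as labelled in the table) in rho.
Multiplicities: chi_1: 3, chi_2: 2, chi_3: 0, chi_4: 2, chi_5: 1, chi_6: 1.

Derivation: Use <chi_rho, chi> = (1/|G|) sum_C |C| * chi_rho(C) * conj(chi(C)) with |G| = 12 for each irreducible chi in the table:
  <chi_rho, chi_1> = (1/12)[1*(11)*conj(1) + 1*(3)*conj(1) + 2*(3)*conj(1) + 2*(5)*conj(1) + 3*(-1)*conj(1) + 3*(3)*conj(1)]
      = (1/12)[(11) + (3) + (6) + (10) + (-3) + (9)] = 36/12 = 3
  <chi_rho, chi_2> = (1/12)[1*(11)*conj(1) + 1*(3)*conj(1) + 2*(3)*conj(1) + 2*(5)*conj(1) + 3*(-1)*conj(-1) + 3*(3)*conj(-1)]
      = (1/12)[(11) + (3) + (6) + (10) + (3) + (-9)] = 24/12 = 2
  <chi_rho, chi_3> = (1/12)[1*(11)*conj(1) + 1*(3)*conj(-1) + 2*(3)*conj(-1) + 2*(5)*conj(1) + 3*(-1)*conj(1) + 3*(3)*conj(-1)]
      = (1/12)[(11) + (-3) + (-6) + (10) + (-3) + (-9)] = 0/12 = 0
  <chi_rho, chi_4> = (1/12)[1*(11)*conj(1) + 1*(3)*conj(-1) + 2*(3)*conj(-1) + 2*(5)*conj(1) + 3*(-1)*conj(-1) + 3*(3)*conj(1)]
      = (1/12)[(11) + (-3) + (-6) + (10) + (3) + (9)] = 24/12 = 2
  <chi_rho, chi_5> = (1/12)[1*(11)*conj(2) + 1*(3)*conj(-2) + 2*(3)*conj(1) + 2*(5)*conj(-1) + 3*(-1)*conj(0) + 3*(3)*conj(0)]
      = (1/12)[(22) + (-6) + (6) + (-10) + (0) + (0)] = 12/12 = 1
  <chi_rho, chi_6> = (1/12)[1*(11)*conj(2) + 1*(3)*conj(2) + 2*(3)*conj(-1) + 2*(5)*conj(-1) + 3*(-1)*conj(0) + 3*(3)*conj(0)]
      = (1/12)[(22) + (6) + (-6) + (-10) + (0) + (0)] = 12/12 = 1
Dimension check: dim(rho) = sum (mult * dim) = 3*1 + 2*1 + 0*1 + 2*1 + 1*2 + 1*2 = 11 = chi_rho(e) = 11.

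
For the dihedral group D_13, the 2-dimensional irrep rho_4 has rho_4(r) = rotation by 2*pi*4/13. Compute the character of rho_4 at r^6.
chi_{rho_4}(r^6) = 2*cos(2*pi*4*6/13) = 2*cos(4*pi/13)

Reasoning: rho_4(r^6) is rotation by angle 2*pi*4*6/13, whose trace is 2*cos(2*pi*4*6/13) = 2*cos(4*pi/13).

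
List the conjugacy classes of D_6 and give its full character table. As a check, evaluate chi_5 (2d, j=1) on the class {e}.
Conjugacy classes: {e} of size 1, {r^3} of size 1, {r^1, r^5} of size 2, {r^2, r^4} of size 2, {s, sr^2, ...} of size 3, {sr, sr^3, ...} of size 3.
Character table:
  irrep \ class              {e} (size 1)  {r^3} (size 1)  {r^1, r^5} (size 2)  {r^2, r^4} (size 2)  {s, sr^2, ...} (size 3)  {sr, sr^3, ...} (size 3)
  chi_1 (triv)               1             1               1                    1                    1                        1                       
  chi_2 (sign: r->1, s->-1)  1             1               1                    1                    -1                       -1                      
  chi_3 (r->-1, s->1)        1             -1              -1                   1                    1                        -1                      
  chi_4 (r->-1, s->-1)       1             -1              -1                   1                    -1                       1                       
  chi_5 (2d, j=1)            2             -2              1                    -1                   0                        0                       
  chi_6 (2d, j=2)            2             2               -1                   -1                   0                        0                       

Spot check: chi_5 (2d, j=1) on {e} = 2.

Argument: D_6 has order 2*6 = 12 with 6 conjugacy classes, hence 6 irreducibles. Sum of squared dims 1 + 1 + 1 + 1 + 4 + 4 = 12 = |G|. Linear characters come from the abelianisation; the 2-dimensional irreps have character r^k -> 2*cos(2*pi*j*k/6), reflections -> 0.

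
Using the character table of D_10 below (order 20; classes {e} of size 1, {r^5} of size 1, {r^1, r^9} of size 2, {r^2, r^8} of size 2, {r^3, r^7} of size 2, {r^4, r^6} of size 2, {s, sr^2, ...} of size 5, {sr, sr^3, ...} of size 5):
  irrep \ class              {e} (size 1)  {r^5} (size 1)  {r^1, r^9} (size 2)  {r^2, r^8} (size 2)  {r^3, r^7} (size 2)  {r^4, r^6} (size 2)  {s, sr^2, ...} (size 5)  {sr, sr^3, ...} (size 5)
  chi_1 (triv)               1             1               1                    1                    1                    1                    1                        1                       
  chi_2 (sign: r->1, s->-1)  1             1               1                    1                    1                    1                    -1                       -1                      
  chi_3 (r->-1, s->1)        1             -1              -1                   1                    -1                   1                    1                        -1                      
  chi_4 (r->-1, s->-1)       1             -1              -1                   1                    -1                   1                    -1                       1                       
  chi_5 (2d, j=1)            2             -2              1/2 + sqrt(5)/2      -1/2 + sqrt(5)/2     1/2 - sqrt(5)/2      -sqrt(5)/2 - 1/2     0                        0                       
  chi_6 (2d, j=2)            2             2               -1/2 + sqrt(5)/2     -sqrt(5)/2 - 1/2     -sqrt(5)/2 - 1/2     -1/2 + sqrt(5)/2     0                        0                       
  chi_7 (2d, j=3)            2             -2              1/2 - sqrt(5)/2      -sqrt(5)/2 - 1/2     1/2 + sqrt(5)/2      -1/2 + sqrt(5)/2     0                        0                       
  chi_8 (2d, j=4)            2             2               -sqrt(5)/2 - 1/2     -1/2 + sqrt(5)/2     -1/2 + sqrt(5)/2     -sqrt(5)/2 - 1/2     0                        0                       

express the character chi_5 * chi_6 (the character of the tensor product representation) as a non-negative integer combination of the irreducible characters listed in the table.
chi_5 tensor chi_6 = chi_5 + chi_7 (all other irreducibles have multiplicity 0).

Solution. The character of a tensor product is the pointwise product (chi_5 * chi_6)(C) = chi_5(C) * chi_6(C):
  {e}: (2)*(2), {r^5}: (-2)*(2), {r^1, r^9}: (1/2 + sqrt(5)/2)*(-1/2 + sqrt(5)/2), {r^2, r^8}: (-1/2 + sqrt(5)/2)*(-sqrt(5)/2 - 1/2), {r^3, r^7}: (1/2 - sqrt(5)/2)*(-sqrt(5)/2 - 1/2), {r^4, r^6}: (-sqrt(5)/2 - 1/2)*(-1/2 + sqrt(5)/2), {s, sr^2, ...}: (0)*(0), {sr, sr^3, ...}: (0)*(0)
so (chi_5 * chi_6) takes values
  {e} -> 4, {r^5} -> -4, {r^1, r^9} -> 1, {r^2, r^8} -> -1, {r^3, r^7} -> 1, {r^4, r^6} -> -1, {s, sr^2, ...} -> 0, {sr, sr^3, ...} -> 0.
Now take the inner product of this character with each irreducible chi from the table, <chi_5*chi_6, chi> = (1/20) sum_C |C| (chi_5*chi_6)(C) conj(chi(C)):
  <chi_5*chi_6, chi_1> = (1/20)[1*(4)*conj(1) + 1*(-4)*conj(1) + 2*(1)*conj(1) + 2*(-1)*conj(1) + 2*(1)*conj(1) + 2*(-1)*conj(1) + 5*(0)*conj(1) + 5*(0)*conj(1)]
      = (1/20)[(4) + (-4) + (2) + (-2) + (2) + (-2) + (0) + (0)] = 0/20 = 0
  <chi_5*chi_6, chi_2> = (1/20)[1*(4)*conj(1) + 1*(-4)*conj(1) + 2*(1)*conj(1) + 2*(-1)*conj(1) + 2*(1)*conj(1) + 2*(-1)*conj(1) + 5*(0)*conj(-1) + 5*(0)*conj(-1)]
      = (1/20)[(4) + (-4) + (2) + (-2) + (2) + (-2) + (0) + (0)] = 0/20 = 0
  <chi_5*chi_6, chi_3> = (1/20)[1*(4)*conj(1) + 1*(-4)*conj(-1) + 2*(1)*conj(-1) + 2*(-1)*conj(1) + 2*(1)*conj(-1) + 2*(-1)*conj(1) + 5*(0)*conj(1) + 5*(0)*conj(-1)]
      = (1/20)[(4) + (4) + (-2) + (-2) + (-2) + (-2) + (0) + (0)] = 0/20 = 0
  <chi_5*chi_6, chi_4> = (1/20)[1*(4)*conj(1) + 1*(-4)*conj(-1) + 2*(1)*conj(-1) + 2*(-1)*conj(1) + 2*(1)*conj(-1) + 2*(-1)*conj(1) + 5*(0)*conj(-1) + 5*(0)*conj(1)]
      = (1/20)[(4) + (4) + (-2) + (-2) + (-2) + (-2) + (0) + (0)] = 0/20 = 0
  <chi_5*chi_6, chi_5> = (1/20)[1*(4)*conj(2) + 1*(-4)*conj(-2) + 2*(1)*conj(1/2 + sqrt(5)/2) + 2*(-1)*conj(-1/2 + sqrt(5)/2) + 2*(1)*conj(1/2 - sqrt(5)/2) + 2*(-1)*conj(-sqrt(5)/2 - 1/2) + 5*(0)*conj(0) + 5*(0)*conj(0)]
      = (1/20)[(8) + (8) + (1 + sqrt(5)) + (1 - sqrt(5)) + (1 - sqrt(5)) + (1 + sqrt(5)) + (0) + (0)] = 20/20 = 1
  <chi_5*chi_6, chi_6> = (1/20)[1*(4)*conj(2) + 1*(-4)*conj(2) + 2*(1)*conj(-1/2 + sqrt(5)/2) + 2*(-1)*conj(-sqrt(5)/2 - 1/2) + 2*(1)*conj(-sqrt(5)/2 - 1/2) + 2*(-1)*conj(-1/2 + sqrt(5)/2) + 5*(0)*conj(0) + 5*(0)*conj(0)]
      = (1/20)[(8) + (-8) + (-1 + sqrt(5)) + (1 + sqrt(5)) + (-sqrt(5) - 1) + (1 - sqrt(5)) + (0) + (0)] = 0/20 = 0
  <chi_5*chi_6, chi_7> = (1/20)[1*(4)*conj(2) + 1*(-4)*conj(-2) + 2*(1)*conj(1/2 - sqrt(5)/2) + 2*(-1)*conj(-sqrt(5)/2 - 1/2) + 2*(1)*conj(1/2 + sqrt(5)/2) + 2*(-1)*conj(-1/2 + sqrt(5)/2) + 5*(0)*conj(0) + 5*(0)*conj(0)]
      = (1/20)[(8) + (8) + (1 - sqrt(5)) + (1 + sqrt(5)) + (1 + sqrt(5)) + (1 - sqrt(5)) + (0) + (0)] = 20/20 = 1
  <chi_5*chi_6, chi_8> = (1/20)[1*(4)*conj(2) + 1*(-4)*conj(2) + 2*(1)*conj(-sqrt(5)/2 - 1/2) + 2*(-1)*conj(-1/2 + sqrt(5)/2) + 2*(1)*conj(-1/2 + sqrt(5)/2) + 2*(-1)*conj(-sqrt(5)/2 - 1/2) + 5*(0)*conj(0) + 5*(0)*conj(0)]
      = (1/20)[(8) + (-8) + (-sqrt(5) - 1) + (1 - sqrt(5)) + (-1 + sqrt(5)) + (1 + sqrt(5)) + (0) + (0)] = 0/20 = 0
Hence the multiplicities are chi_5: 1, chi_7: 1. Dimension check: dim(chi_5)*dim(chi_6) = 2*2 = 4 and sum (mult * dim) = 1*2 + 1*2 = 4.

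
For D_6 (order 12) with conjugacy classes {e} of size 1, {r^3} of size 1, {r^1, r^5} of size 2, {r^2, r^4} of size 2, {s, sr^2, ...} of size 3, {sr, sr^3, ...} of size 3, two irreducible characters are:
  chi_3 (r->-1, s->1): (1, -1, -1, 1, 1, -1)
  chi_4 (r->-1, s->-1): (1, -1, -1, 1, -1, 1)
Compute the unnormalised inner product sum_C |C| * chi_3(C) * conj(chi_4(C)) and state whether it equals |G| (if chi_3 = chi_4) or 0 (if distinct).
Sum = 0; so <chi_3, chi_4> = 0 (distinct irreducibles are orthogonal).

Reasoning: Compute term by term over conjugacy classes (|C| * chi_3(C) * conj(chi_4(C))):
  1*(1)*conj(1) + 1*(-1)*conj(-1) + 2*(-1)*conj(-1) + 2*(1)*conj(1) + 3*(1)*conj(-1) + 3*(-1)*conj(1)
  = (1) + (1) + (2) + (2) + (-3) + (-3)
  = 0.
Dividing by |G| = 12 gives 0/12 = 0, matching the row-orthogonality relation <chi_3, chi_4> = [chi_3 = chi_4].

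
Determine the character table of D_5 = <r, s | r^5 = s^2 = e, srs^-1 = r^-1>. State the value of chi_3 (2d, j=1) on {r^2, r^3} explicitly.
Conjugacy classes: {e} of size 1, {r^1, r^4} of size 2, {r^2, r^3} of size 2, {s, sr, ..., sr^4} of size 5.
Character table:
  irrep \ class              {e} (size 1)  {r^1, r^4} (size 2)  {r^2, r^3} (size 2)  {s, sr, ..., sr^4} (size 5)
  chi_1 (triv)               1             1                    1                    1                          
  chi_2 (sign: r->1, s->-1)  1             1                    1                    -1                         
  chi_3 (2d, j=1)            2             -1/2 + sqrt(5)/2     -sqrt(5)/2 - 1/2     0                          
  chi_4 (2d, j=2)            2             -sqrt(5)/2 - 1/2     -1/2 + sqrt(5)/2     0                          

Spot check: chi_3 (2d, j=1) on {r^2, r^3} = -sqrt(5)/2 - 1/2.

Argument: D_5 has order 2*5 = 10 with 4 conjugacy classes, hence 4 irreducibles. Sum of squared dims 1 + 1 + 4 + 4 = 10 = |G|. Linear characters come from the abelianisation; the 2-dimensional irreps have character r^k -> 2*cos(2*pi*j*k/5), reflections -> 0.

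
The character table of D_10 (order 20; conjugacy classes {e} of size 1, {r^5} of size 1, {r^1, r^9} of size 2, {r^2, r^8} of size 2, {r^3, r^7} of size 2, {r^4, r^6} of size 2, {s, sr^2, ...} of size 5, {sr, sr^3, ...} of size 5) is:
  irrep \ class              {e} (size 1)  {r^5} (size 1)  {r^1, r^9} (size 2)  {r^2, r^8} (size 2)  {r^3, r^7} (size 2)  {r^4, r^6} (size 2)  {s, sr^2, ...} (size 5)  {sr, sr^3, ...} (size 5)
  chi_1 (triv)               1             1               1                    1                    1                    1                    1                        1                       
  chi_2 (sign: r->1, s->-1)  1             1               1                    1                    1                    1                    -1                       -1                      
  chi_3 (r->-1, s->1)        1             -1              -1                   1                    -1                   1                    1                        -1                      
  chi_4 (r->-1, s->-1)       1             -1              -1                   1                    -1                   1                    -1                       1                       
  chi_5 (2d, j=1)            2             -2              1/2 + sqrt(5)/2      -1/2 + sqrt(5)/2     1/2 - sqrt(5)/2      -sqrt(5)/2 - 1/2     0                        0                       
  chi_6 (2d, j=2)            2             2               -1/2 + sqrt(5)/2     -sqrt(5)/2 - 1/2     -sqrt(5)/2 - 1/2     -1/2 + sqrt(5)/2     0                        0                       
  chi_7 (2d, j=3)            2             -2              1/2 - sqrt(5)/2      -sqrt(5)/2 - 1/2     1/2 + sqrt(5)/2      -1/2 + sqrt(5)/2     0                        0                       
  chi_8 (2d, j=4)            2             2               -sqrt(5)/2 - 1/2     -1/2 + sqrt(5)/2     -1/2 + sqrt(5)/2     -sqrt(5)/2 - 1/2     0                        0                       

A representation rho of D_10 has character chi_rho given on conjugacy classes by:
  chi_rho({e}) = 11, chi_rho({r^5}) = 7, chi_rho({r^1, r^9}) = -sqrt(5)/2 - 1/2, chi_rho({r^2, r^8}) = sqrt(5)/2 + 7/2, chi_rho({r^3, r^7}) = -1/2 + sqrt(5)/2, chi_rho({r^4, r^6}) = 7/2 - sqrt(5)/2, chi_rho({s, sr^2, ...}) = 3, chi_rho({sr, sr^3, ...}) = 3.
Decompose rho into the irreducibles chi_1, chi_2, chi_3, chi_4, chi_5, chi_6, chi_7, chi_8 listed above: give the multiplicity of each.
Multiplicities: chi_1: 3, chi_2: 0, chi_3: 1, chi_4: 1, chi_5: 0, chi_6: 1, chi_7: 0, chi_8: 2.

Explanation: Use <chi_rho, chi> = (1/|G|) sum_C |C| * chi_rho(C) * conj(chi(C)) with |G| = 20 for each irreducible chi in the table:
  <chi_rho, chi_1> = (1/20)[1*(11)*conj(1) + 1*(7)*conj(1) + 2*(-sqrt(5)/2 - 1/2)*conj(1) + 2*(sqrt(5)/2 + 7/2)*conj(1) + 2*(-1/2 + sqrt(5)/2)*conj(1) + 2*(7/2 - sqrt(5)/2)*conj(1) + 5*(3)*conj(1) + 5*(3)*conj(1)]
      = (1/20)[(11) + (7) + (-sqrt(5) - 1) + (sqrt(5) + 7) + (-1 + sqrt(5)) + (7 - sqrt(5)) + (15) + (15)] = 60/20 = 3
  <chi_rho, chi_2> = (1/20)[1*(11)*conj(1) + 1*(7)*conj(1) + 2*(-sqrt(5)/2 - 1/2)*conj(1) + 2*(sqrt(5)/2 + 7/2)*conj(1) + 2*(-1/2 + sqrt(5)/2)*conj(1) + 2*(7/2 - sqrt(5)/2)*conj(1) + 5*(3)*conj(-1) + 5*(3)*conj(-1)]
      = (1/20)[(11) + (7) + (-sqrt(5) - 1) + (sqrt(5) + 7) + (-1 + sqrt(5)) + (7 - sqrt(5)) + (-15) + (-15)] = 0/20 = 0
  <chi_rho, chi_3> = (1/20)[1*(11)*conj(1) + 1*(7)*conj(-1) + 2*(-sqrt(5)/2 - 1/2)*conj(-1) + 2*(sqrt(5)/2 + 7/2)*conj(1) + 2*(-1/2 + sqrt(5)/2)*conj(-1) + 2*(7/2 - sqrt(5)/2)*conj(1) + 5*(3)*conj(1) + 5*(3)*conj(-1)]
      = (1/20)[(11) + (-7) + (1 + sqrt(5)) + (sqrt(5) + 7) + (1 - sqrt(5)) + (7 - sqrt(5)) + (15) + (-15)] = 20/20 = 1
  <chi_rho, chi_4> = (1/20)[1*(11)*conj(1) + 1*(7)*conj(-1) + 2*(-sqrt(5)/2 - 1/2)*conj(-1) + 2*(sqrt(5)/2 + 7/2)*conj(1) + 2*(-1/2 + sqrt(5)/2)*conj(-1) + 2*(7/2 - sqrt(5)/2)*conj(1) + 5*(3)*conj(-1) + 5*(3)*conj(1)]
      = (1/20)[(11) + (-7) + (1 + sqrt(5)) + (sqrt(5) + 7) + (1 - sqrt(5)) + (7 - sqrt(5)) + (-15) + (15)] = 20/20 = 1
  <chi_rho, chi_5> = (1/20)[1*(11)*conj(2) + 1*(7)*conj(-2) + 2*(-sqrt(5)/2 - 1/2)*conj(1/2 + sqrt(5)/2) + 2*(sqrt(5)/2 + 7/2)*conj(-1/2 + sqrt(5)/2) + 2*(-1/2 + sqrt(5)/2)*conj(1/2 - sqrt(5)/2) + 2*(7/2 - sqrt(5)/2)*conj(-sqrt(5)/2 - 1/2) + 5*(3)*conj(0) + 5*(3)*conj(0)]
      = (1/20)[(22) + (-14) + (-3 - sqrt(5)) + (-1 + 3*sqrt(5)) + (-3 + sqrt(5)) + (-3*sqrt(5) - 1) + (0) + (0)] = 0/20 = 0
  <chi_rho, chi_6> = (1/20)[1*(11)*conj(2) + 1*(7)*conj(2) + 2*(-sqrt(5)/2 - 1/2)*conj(-1/2 + sqrt(5)/2) + 2*(sqrt(5)/2 + 7/2)*conj(-sqrt(5)/2 - 1/2) + 2*(-1/2 + sqrt(5)/2)*conj(-sqrt(5)/2 - 1/2) + 2*(7/2 - sqrt(5)/2)*conj(-1/2 + sqrt(5)/2) + 5*(3)*conj(0) + 5*(3)*conj(0)]
      = (1/20)[(22) + (14) + (-2) + (-4*sqrt(5) - 6) + (-2) + (-6 + 4*sqrt(5)) + (0) + (0)] = 20/20 = 1
  <chi_rho, chi_7> = (1/20)[1*(11)*conj(2) + 1*(7)*conj(-2) + 2*(-sqrt(5)/2 - 1/2)*conj(1/2 - sqrt(5)/2) + 2*(sqrt(5)/2 + 7/2)*conj(-sqrt(5)/2 - 1/2) + 2*(-1/2 + sqrt(5)/2)*conj(1/2 + sqrt(5)/2) + 2*(7/2 - sqrt(5)/2)*conj(-1/2 + sqrt(5)/2) + 5*(3)*conj(0) + 5*(3)*conj(0)]
      = (1/20)[(22) + (-14) + (2) + (-4*sqrt(5) - 6) + (2) + (-6 + 4*sqrt(5)) + (0) + (0)] = 0/20 = 0
  <chi_rho, chi_8> = (1/20)[1*(11)*conj(2) + 1*(7)*conj(2) + 2*(-sqrt(5)/2 - 1/2)*conj(-sqrt(5)/2 - 1/2) + 2*(sqrt(5)/2 + 7/2)*conj(-1/2 + sqrt(5)/2) + 2*(-1/2 + sqrt(5)/2)*conj(-1/2 + sqrt(5)/2) + 2*(7/2 - sqrt(5)/2)*conj(-sqrt(5)/2 - 1/2) + 5*(3)*conj(0) + 5*(3)*conj(0)]
      = (1/20)[(22) + (14) + (sqrt(5) + 3) + (-1 + 3*sqrt(5)) + (3 - sqrt(5)) + (-3*sqrt(5) - 1) + (0) + (0)] = 40/20 = 2
Dimension check: dim(rho) = sum (mult * dim) = 3*1 + 0*1 + 1*1 + 1*1 + 0*2 + 1*2 + 0*2 + 2*2 = 11 = chi_rho(e) = 11.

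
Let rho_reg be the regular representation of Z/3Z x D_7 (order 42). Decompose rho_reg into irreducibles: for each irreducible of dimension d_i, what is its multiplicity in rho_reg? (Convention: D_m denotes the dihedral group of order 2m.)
Each irreducible V_i of dimension d_i appears with multiplicity d_i, i.e. rho_reg = (direct sum over all irreducibles V_i) d_i V_i. The irreducible dimensions for Z/3Z x D_7 are 1, 1, 1, 1, 1, 1, 2, 2, 2, 2, 2, 2, 2, 2, 2: 6 irreducibles of dimension 1, each with multiplicity 1; 9 irreducibles of dimension 2, each with multiplicity 2. Total dimension 6*1*1 + 9*2*2 = 42 = |G|.

Reasoning: General theorem: in the regular representation of a finite group G, each irreducible appears with multiplicity equal to its dimension. Check: dim(rho_reg) = sum d_i^2 = 1 + 1 + 1 + 1 + 1 + 1 + 4 + 4 + 4 + 4 + 4 + 4 + 4 + 4 + 4 = 42 = |G|.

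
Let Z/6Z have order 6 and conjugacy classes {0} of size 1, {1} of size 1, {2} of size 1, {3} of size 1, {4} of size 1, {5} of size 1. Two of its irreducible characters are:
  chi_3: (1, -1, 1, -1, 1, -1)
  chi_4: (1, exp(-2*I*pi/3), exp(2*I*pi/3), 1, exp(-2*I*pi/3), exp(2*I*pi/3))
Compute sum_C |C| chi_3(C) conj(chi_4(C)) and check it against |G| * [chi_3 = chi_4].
Sum = 0; so <chi_3, chi_4> = 0 (distinct irreducibles are orthogonal).

Derivation: Compute term by term over conjugacy classes (|C| * chi_3(C) * conj(chi_4(C))):
  1*(1)*conj(1) + 1*(-1)*conj(exp(-2*I*pi/3)) + 1*(1)*conj(exp(2*I*pi/3)) + 1*(-1)*conj(1) + 1*(1)*conj(exp(-2*I*pi/3)) + 1*(-1)*conj(exp(2*I*pi/3))
  = (1) + (-exp(2*I*pi/3)) + (exp(-2*I*pi/3)) + (-1) + (exp(2*I*pi/3)) + (-exp(-2*I*pi/3))
  = 0.
(Exp terms are combined using exp(i*s)*conj(exp(i*t)) = exp(i*(s-t)), and sums of them are collapsed using the identity that for every m > 1 the m distinct m-th roots of unity sum to 0, e.g. 1 + exp(2*I*pi/3) + exp(-2*I*pi/3) = 0.)
Dividing by |G| = 6 gives 0/6 = 0, matching the row-orthogonality relation <chi_3, chi_4> = [chi_3 = chi_4].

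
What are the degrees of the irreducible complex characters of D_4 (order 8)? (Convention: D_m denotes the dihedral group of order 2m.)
Dimensions: 1, 1, 1, 1, 2

Solution. There are 5 irreducibles (= number of conjugacy classes). Their dimensions d_i satisfy sum d_i^2 = |G| = 8: 1 + 1 + 1 + 1 + 4 = 8.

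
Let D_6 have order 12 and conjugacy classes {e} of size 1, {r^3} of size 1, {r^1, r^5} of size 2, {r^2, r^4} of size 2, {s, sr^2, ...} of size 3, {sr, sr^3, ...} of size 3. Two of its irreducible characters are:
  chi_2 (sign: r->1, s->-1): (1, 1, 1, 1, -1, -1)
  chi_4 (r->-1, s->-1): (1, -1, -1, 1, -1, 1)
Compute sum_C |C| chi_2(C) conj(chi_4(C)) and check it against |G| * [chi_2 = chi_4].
Sum = 0; so <chi_2, chi_4> = 0 (distinct irreducibles are orthogonal).

Argument: Compute term by term over conjugacy classes (|C| * chi_2(C) * conj(chi_4(C))):
  1*(1)*conj(1) + 1*(1)*conj(-1) + 2*(1)*conj(-1) + 2*(1)*conj(1) + 3*(-1)*conj(-1) + 3*(-1)*conj(1)
  = (1) + (-1) + (-2) + (2) + (3) + (-3)
  = 0.
Dividing by |G| = 12 gives 0/12 = 0, matching the row-orthogonality relation <chi_2, chi_4> = [chi_2 = chi_4].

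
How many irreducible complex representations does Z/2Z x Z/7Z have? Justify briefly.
14

Details: The number of irreducible complex representations of a finite group equals its number of conjugacy classes. Z/2Z x Z/7Z is abelian of order 14, so every element is its own conjugacy class: 14 classes, so Z/2Z x Z/7Z (order 14) has exactly 14 irreducible complex representations.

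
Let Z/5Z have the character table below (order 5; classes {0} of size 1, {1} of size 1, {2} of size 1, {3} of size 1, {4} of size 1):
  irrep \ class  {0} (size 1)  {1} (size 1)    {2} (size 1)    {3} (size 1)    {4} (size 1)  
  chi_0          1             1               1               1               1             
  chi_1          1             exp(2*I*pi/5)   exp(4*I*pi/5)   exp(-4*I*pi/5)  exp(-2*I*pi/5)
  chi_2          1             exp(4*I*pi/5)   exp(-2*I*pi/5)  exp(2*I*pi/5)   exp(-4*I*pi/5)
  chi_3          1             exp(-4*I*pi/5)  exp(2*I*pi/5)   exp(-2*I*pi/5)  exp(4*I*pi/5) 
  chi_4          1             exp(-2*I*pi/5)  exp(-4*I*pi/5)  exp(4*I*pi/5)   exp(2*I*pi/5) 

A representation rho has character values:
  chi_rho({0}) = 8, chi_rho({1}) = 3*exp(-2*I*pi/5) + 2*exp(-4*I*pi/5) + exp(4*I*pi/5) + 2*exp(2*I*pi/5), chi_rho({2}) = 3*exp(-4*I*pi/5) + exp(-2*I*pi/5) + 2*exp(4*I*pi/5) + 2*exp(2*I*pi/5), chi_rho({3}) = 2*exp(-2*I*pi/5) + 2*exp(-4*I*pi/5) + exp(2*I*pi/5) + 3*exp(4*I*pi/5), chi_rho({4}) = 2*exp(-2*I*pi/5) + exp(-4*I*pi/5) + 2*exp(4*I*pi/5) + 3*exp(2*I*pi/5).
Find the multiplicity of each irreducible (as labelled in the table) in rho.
Multiplicities: chi_0: 0, chi_1: 2, chi_2: 1, chi_3: 2, chi_4: 3.

Working: Use <chi_rho, chi> = (1/|G|) sum_C |C| * chi_rho(C) * conj(chi(C)) with |G| = 5 for each irreducible chi in the table:
  <chi_rho, chi_0> = (1/5)[1*(8)*conj(1) + 1*(3*exp(-2*I*pi/5) + 2*exp(-4*I*pi/5) + exp(4*I*pi/5) + 2*exp(2*I*pi/5))*conj(1) + 1*(3*exp(-4*I*pi/5) + exp(-2*I*pi/5) + 2*exp(4*I*pi/5) + 2*exp(2*I*pi/5))*conj(1) + 1*(2*exp(-2*I*pi/5) + 2*exp(-4*I*pi/5) + exp(2*I*pi/5) + 3*exp(4*I*pi/5))*conj(1) + 1*(2*exp(-2*I*pi/5) + exp(-4*I*pi/5) + 2*exp(4*I*pi/5) + 3*exp(2*I*pi/5))*conj(1)]
      = (1/5)[(8) + (3*exp(-2*I*pi/5) + 2*exp(-4*I*pi/5) + exp(4*I*pi/5) + 2*exp(2*I*pi/5)) + (3*exp(-4*I*pi/5) + exp(-2*I*pi/5) + 2*exp(4*I*pi/5) + 2*exp(2*I*pi/5)) + (2*exp(-2*I*pi/5) + 2*exp(-4*I*pi/5) + exp(2*I*pi/5) + 3*exp(4*I*pi/5)) + (2*exp(-2*I*pi/5) + exp(-4*I*pi/5) + 2*exp(4*I*pi/5) + 3*exp(2*I*pi/5))] = 0/5 = 0
  <chi_rho, chi_1> = (1/5)[1*(8)*conj(1) + 1*(3*exp(-2*I*pi/5) + 2*exp(-4*I*pi/5) + exp(4*I*pi/5) + 2*exp(2*I*pi/5))*conj(exp(2*I*pi/5)) + 1*(3*exp(-4*I*pi/5) + exp(-2*I*pi/5) + 2*exp(4*I*pi/5) + 2*exp(2*I*pi/5))*conj(exp(4*I*pi/5)) + 1*(2*exp(-2*I*pi/5) + 2*exp(-4*I*pi/5) + exp(2*I*pi/5) + 3*exp(4*I*pi/5))*conj(exp(-4*I*pi/5)) + 1*(2*exp(-2*I*pi/5) + exp(-4*I*pi/5) + 2*exp(4*I*pi/5) + 3*exp(2*I*pi/5))*conj(exp(-2*I*pi/5))]
      = (1/5)[(8) + (2 + 3*exp(-4*I*pi/5) + exp(2*I*pi/5) + 2*exp(4*I*pi/5)) + (2 + 2*exp(-2*I*pi/5) + exp(4*I*pi/5) + 3*exp(2*I*pi/5)) + (2 + 3*exp(-2*I*pi/5) + exp(-4*I*pi/5) + 2*exp(2*I*pi/5)) + (2 + 2*exp(-4*I*pi/5) + exp(-2*I*pi/5) + 3*exp(4*I*pi/5))] = 10/5 = 2
  <chi_rho, chi_2> = (1/5)[1*(8)*conj(1) + 1*(3*exp(-2*I*pi/5) + 2*exp(-4*I*pi/5) + exp(4*I*pi/5) + 2*exp(2*I*pi/5))*conj(exp(4*I*pi/5)) + 1*(3*exp(-4*I*pi/5) + exp(-2*I*pi/5) + 2*exp(4*I*pi/5) + 2*exp(2*I*pi/5))*conj(exp(-2*I*pi/5)) + 1*(2*exp(-2*I*pi/5) + 2*exp(-4*I*pi/5) + exp(2*I*pi/5) + 3*exp(4*I*pi/5))*conj(exp(2*I*pi/5)) + 1*(2*exp(-2*I*pi/5) + exp(-4*I*pi/5) + 2*exp(4*I*pi/5) + 3*exp(2*I*pi/5))*conj(exp(-4*I*pi/5))]
      = (1/5)[(8) + (1 + 2*exp(-2*I*pi/5) + 3*exp(4*I*pi/5) + 2*exp(2*I*pi/5)) + (1 + 3*exp(-2*I*pi/5) + 2*exp(-4*I*pi/5) + 2*exp(4*I*pi/5)) + (1 + 2*exp(-4*I*pi/5) + 2*exp(4*I*pi/5) + 3*exp(2*I*pi/5)) + (1 + 2*exp(-2*I*pi/5) + 3*exp(-4*I*pi/5) + 2*exp(2*I*pi/5))] = 5/5 = 1
  <chi_rho, chi_3> = (1/5)[1*(8)*conj(1) + 1*(3*exp(-2*I*pi/5) + 2*exp(-4*I*pi/5) + exp(4*I*pi/5) + 2*exp(2*I*pi/5))*conj(exp(-4*I*pi/5)) + 1*(3*exp(-4*I*pi/5) + exp(-2*I*pi/5) + 2*exp(4*I*pi/5) + 2*exp(2*I*pi/5))*conj(exp(2*I*pi/5)) + 1*(2*exp(-2*I*pi/5) + 2*exp(-4*I*pi/5) + exp(2*I*pi/5) + 3*exp(4*I*pi/5))*conj(exp(-2*I*pi/5)) + 1*(2*exp(-2*I*pi/5) + exp(-4*I*pi/5) + 2*exp(4*I*pi/5) + 3*exp(2*I*pi/5))*conj(exp(4*I*pi/5))]
      = (1/5)[(8) + (2 + 2*exp(-4*I*pi/5) + exp(-2*I*pi/5) + 3*exp(2*I*pi/5)) + (2 + exp(-4*I*pi/5) + 3*exp(4*I*pi/5) + 2*exp(2*I*pi/5)) + (2 + 2*exp(-2*I*pi/5) + 3*exp(-4*I*pi/5) + exp(4*I*pi/5)) + (2 + 3*exp(-2*I*pi/5) + exp(2*I*pi/5) + 2*exp(4*I*pi/5))] = 10/5 = 2
  <chi_rho, chi_4> = (1/5)[1*(8)*conj(1) + 1*(3*exp(-2*I*pi/5) + 2*exp(-4*I*pi/5) + exp(4*I*pi/5) + 2*exp(2*I*pi/5))*conj(exp(-2*I*pi/5)) + 1*(3*exp(-4*I*pi/5) + exp(-2*I*pi/5) + 2*exp(4*I*pi/5) + 2*exp(2*I*pi/5))*conj(exp(-4*I*pi/5)) + 1*(2*exp(-2*I*pi/5) + 2*exp(-4*I*pi/5) + exp(2*I*pi/5) + 3*exp(4*I*pi/5))*conj(exp(4*I*pi/5)) + 1*(2*exp(-2*I*pi/5) + exp(-4*I*pi/5) + 2*exp(4*I*pi/5) + 3*exp(2*I*pi/5))*conj(exp(2*I*pi/5))]
      = (1/5)[(8) + (3 + 2*exp(-2*I*pi/5) + exp(-4*I*pi/5) + 2*exp(4*I*pi/5)) + (3 + 2*exp(-2*I*pi/5) + 2*exp(-4*I*pi/5) + exp(2*I*pi/5)) + (3 + exp(-2*I*pi/5) + 2*exp(4*I*pi/5) + 2*exp(2*I*pi/5)) + (3 + 2*exp(-4*I*pi/5) + exp(4*I*pi/5) + 2*exp(2*I*pi/5))] = 15/5 = 3
(Exp terms are combined using exp(i*s)*conj(exp(i*t)) = exp(i*(s-t)), and sums of them are collapsed using the identity that for every m > 1 the m distinct m-th roots of unity sum to 0, e.g. 1 + exp(2*I*pi/3) + exp(-2*I*pi/3) = 0.)
Dimension check: dim(rho) = sum (mult * dim) = 0*1 + 2*1 + 1*1 + 2*1 + 3*1 = 8 = chi_rho(e) = 8.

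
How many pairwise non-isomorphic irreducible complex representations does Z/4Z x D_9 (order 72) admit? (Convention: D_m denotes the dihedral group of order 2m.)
24

Details: The number of irreducible complex representations of a finite group equals its number of conjugacy classes. For a direct product, #classes(G x H) = #classes(G) * #classes(H). Z/4Z has 4 classes (abelian), D_9 has 6 classes, so 4 * 6 = 24, so Z/4Z x D_9 (order 72) has exactly 24 irreducible complex representations.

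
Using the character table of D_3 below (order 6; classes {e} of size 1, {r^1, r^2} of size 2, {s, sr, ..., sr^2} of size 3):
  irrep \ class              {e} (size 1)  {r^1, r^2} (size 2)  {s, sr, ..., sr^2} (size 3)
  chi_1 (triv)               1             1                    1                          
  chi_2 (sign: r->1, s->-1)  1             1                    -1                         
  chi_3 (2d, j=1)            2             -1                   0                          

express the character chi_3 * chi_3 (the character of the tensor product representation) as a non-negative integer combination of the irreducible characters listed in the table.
chi_3 tensor chi_3 = chi_1 + chi_2 + chi_3 (all other irreducibles have multiplicity 0).

Details: The character of a tensor product is the pointwise product (chi_3 * chi_3)(C) = chi_3(C) * chi_3(C):
  {e}: (2)*(2), {r^1, r^2}: (-1)*(-1), {s, sr, ..., sr^2}: (0)*(0)
so (chi_3 * chi_3) takes values
  {e} -> 4, {r^1, r^2} -> 1, {s, sr, ..., sr^2} -> 0.
Now take the inner product of this character with each irreducible chi from the table, <chi_3*chi_3, chi> = (1/6) sum_C |C| (chi_3*chi_3)(C) conj(chi(C)):
  <chi_3*chi_3, chi_1> = (1/6)[1*(4)*conj(1) + 2*(1)*conj(1) + 3*(0)*conj(1)]
      = (1/6)[(4) + (2) + (0)] = 6/6 = 1
  <chi_3*chi_3, chi_2> = (1/6)[1*(4)*conj(1) + 2*(1)*conj(1) + 3*(0)*conj(-1)]
      = (1/6)[(4) + (2) + (0)] = 6/6 = 1
  <chi_3*chi_3, chi_3> = (1/6)[1*(4)*conj(2) + 2*(1)*conj(-1) + 3*(0)*conj(0)]
      = (1/6)[(8) + (-2) + (0)] = 6/6 = 1
Hence the multiplicities are chi_1: 1, chi_2: 1, chi_3: 1. Dimension check: dim(chi_3)*dim(chi_3) = 2*2 = 4 and sum (mult * dim) = 1*1 + 1*1 + 1*2 = 4.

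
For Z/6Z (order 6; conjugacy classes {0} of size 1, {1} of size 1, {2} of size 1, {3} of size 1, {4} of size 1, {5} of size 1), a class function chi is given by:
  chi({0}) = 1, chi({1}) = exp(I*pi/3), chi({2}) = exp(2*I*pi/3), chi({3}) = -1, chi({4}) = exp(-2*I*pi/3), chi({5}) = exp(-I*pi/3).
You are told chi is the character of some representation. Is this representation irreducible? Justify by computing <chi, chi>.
Irreducible: <chi, chi> = 1.

Proof sketch: <chi, chi> = (1/|G|) sum_C |C| * |chi(C)|^2 = (1/6)[1*|1|^2 + 1*|exp(I*pi/3)|^2 + 1*|exp(2*I*pi/3)|^2 + 1*|-1|^2 + 1*|exp(-2*I*pi/3)|^2 + 1*|exp(-I*pi/3)|^2]
  = (1/6)[(1) + (1) + (1) + (1) + (1) + (1)] = 6/6 = 1.
(Exp terms are combined using exp(i*s)*conj(exp(i*t)) = exp(i*(s-t)), and sums of them are collapsed using the identity that for every m > 1 the m distinct m-th roots of unity sum to 0, e.g. 1 + exp(2*I*pi/3) + exp(-2*I*pi/3) = 0.)
A character is irreducible iff <chi, chi> = 1, so this representation is irreducible.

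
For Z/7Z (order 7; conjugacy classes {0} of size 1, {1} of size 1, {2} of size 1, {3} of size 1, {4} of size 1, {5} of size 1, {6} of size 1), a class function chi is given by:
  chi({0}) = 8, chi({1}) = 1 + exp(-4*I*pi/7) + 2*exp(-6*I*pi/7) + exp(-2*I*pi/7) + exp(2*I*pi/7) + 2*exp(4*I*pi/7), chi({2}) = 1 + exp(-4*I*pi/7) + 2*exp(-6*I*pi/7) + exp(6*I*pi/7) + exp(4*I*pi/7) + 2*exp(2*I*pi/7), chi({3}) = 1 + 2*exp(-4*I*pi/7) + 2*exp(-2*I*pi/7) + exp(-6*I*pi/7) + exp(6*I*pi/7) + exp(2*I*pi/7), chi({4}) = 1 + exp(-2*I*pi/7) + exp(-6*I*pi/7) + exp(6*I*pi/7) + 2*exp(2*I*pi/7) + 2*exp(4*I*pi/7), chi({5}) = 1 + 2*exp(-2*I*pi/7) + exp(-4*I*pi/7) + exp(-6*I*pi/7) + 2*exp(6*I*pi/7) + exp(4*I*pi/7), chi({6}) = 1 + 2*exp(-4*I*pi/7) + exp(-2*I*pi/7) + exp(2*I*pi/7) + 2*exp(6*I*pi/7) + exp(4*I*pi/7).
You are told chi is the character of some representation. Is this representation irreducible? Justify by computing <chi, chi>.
Not irreducible (reducible): <chi, chi> = 12 > 1.

Working: <chi, chi> = (1/|G|) sum_C |C| * |chi(C)|^2 = (1/7)[1*|8|^2 + 1*|1 + exp(-4*I*pi/7) + 2*exp(-6*I*pi/7) + exp(-2*I*pi/7) + exp(2*I*pi/7) + 2*exp(4*I*pi/7)|^2 + 1*|1 + exp(-4*I*pi/7) + 2*exp(-6*I*pi/7) + exp(6*I*pi/7) + exp(4*I*pi/7) + 2*exp(2*I*pi/7)|^2 + 1*|1 + 2*exp(-4*I*pi/7) + 2*exp(-2*I*pi/7) + exp(-6*I*pi/7) + exp(6*I*pi/7) + exp(2*I*pi/7)|^2 + 1*|1 + exp(-2*I*pi/7) + exp(-6*I*pi/7) + exp(6*I*pi/7) + 2*exp(2*I*pi/7) + 2*exp(4*I*pi/7)|^2 + 1*|1 + 2*exp(-2*I*pi/7) + exp(-4*I*pi/7) + exp(-6*I*pi/7) + 2*exp(6*I*pi/7) + exp(4*I*pi/7)|^2 + 1*|1 + 2*exp(-4*I*pi/7) + exp(-2*I*pi/7) + exp(2*I*pi/7) + 2*exp(6*I*pi/7) + exp(4*I*pi/7)|^2]
  = (1/7)[(64) + (12 + 10*exp(-4*I*pi/7) + 7*exp(-2*I*pi/7) + 9*exp(-6*I*pi/7) + 9*exp(6*I*pi/7) + 7*exp(2*I*pi/7) + 10*exp(4*I*pi/7)) + (12 + 9*exp(-2*I*pi/7) + 7*exp(-4*I*pi/7) + 10*exp(-6*I*pi/7) + 10*exp(6*I*pi/7) + 7*exp(4*I*pi/7) + 9*exp(2*I*pi/7)) + (12 + 9*exp(-4*I*pi/7) + 10*exp(-2*I*pi/7) + 7*exp(-6*I*pi/7) + 7*exp(6*I*pi/7) + 10*exp(2*I*pi/7) + 9*exp(4*I*pi/7)) + (12 + 9*exp(-4*I*pi/7) + 10*exp(-2*I*pi/7) + 7*exp(-6*I*pi/7) + 7*exp(6*I*pi/7) + 10*exp(2*I*pi/7) + 9*exp(4*I*pi/7)) + (12 + 9*exp(-2*I*pi/7) + 7*exp(-4*I*pi/7) + 10*exp(-6*I*pi/7) + 10*exp(6*I*pi/7) + 7*exp(4*I*pi/7) + 9*exp(2*I*pi/7)) + (12 + 10*exp(-4*I*pi/7) + 7*exp(-2*I*pi/7) + 9*exp(-6*I*pi/7) + 9*exp(6*I*pi/7) + 7*exp(2*I*pi/7) + 10*exp(4*I*pi/7))] = 84/7 = 12.
(Exp terms are combined using exp(i*s)*conj(exp(i*t)) = exp(i*(s-t)), and sums of them are collapsed using the identity that for every m > 1 the m distinct m-th roots of unity sum to 0, e.g. 1 + exp(2*I*pi/3) + exp(-2*I*pi/3) = 0.)
A character is irreducible iff <chi, chi> = 1, so this representation is reducible.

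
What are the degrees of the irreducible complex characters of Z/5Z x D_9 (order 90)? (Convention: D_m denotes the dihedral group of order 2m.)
Dimensions: 1, 1, 1, 1, 1, 1, 1, 1, 1, 1, 2, 2, 2, 2, 2, 2, 2, 2, 2, 2, 2, 2, 2, 2, 2, 2, 2, 2, 2, 2

Reasoning: There are 30 irreducibles (= number of conjugacy classes). Their dimensions d_i satisfy sum d_i^2 = |G| = 90: 1 + 1 + 1 + 1 + 1 + 1 + 1 + 1 + 1 + 1 + 4 + 4 + 4 + 4 + 4 + 4 + 4 + 4 + 4 + 4 + 4 + 4 + 4 + 4 + 4 + 4 + 4 + 4 + 4 + 4 = 90. (For the product with Z/5Z: each of the 5 1-dim characters of Z/5Z tensors with each irrep of D_9, giving 5 copies of each D_9-dimension.)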